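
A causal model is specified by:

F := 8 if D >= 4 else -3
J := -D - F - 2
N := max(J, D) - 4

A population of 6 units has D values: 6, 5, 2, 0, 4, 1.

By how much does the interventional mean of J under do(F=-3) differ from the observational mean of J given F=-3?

The intervention sets F=-3 in all 6 units regardless of D. Recomputing J per unit gives -5, -4, -1, 1, -3, 0; average -2.
Conditioning on F=-3 selects the 3 unit(s) with D ∈ {2, 0, 1}. Their J values: -1, 1, 0. Mean = 0.
Difference = -2 − 0 = -2.

-2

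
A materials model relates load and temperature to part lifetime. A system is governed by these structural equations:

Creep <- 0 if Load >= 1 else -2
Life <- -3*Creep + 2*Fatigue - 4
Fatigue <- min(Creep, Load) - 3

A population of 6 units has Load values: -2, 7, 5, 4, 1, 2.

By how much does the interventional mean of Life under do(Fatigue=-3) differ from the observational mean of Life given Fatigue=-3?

Under do(Fatigue=-3), Fatigue's equation is replaced by Fatigue=-3 for every unit. Per-unit Life: -4, -10, -10, -10, -10, -10. Mean = -9.
Conditioning on Fatigue=-3 selects the 5 unit(s) with Load ∈ {7, 5, 4, 1, 2}. Their Life values: -10, -10, -10, -10, -10. Mean = -10.
Difference = -9 − (-10) = 1.

1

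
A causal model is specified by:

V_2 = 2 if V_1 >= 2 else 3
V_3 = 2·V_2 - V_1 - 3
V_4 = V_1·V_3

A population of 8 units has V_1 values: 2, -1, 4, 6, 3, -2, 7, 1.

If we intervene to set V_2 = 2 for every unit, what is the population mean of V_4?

-12.5

The intervention sets V_2=2 in all 8 units regardless of V_1. Recomputing V_4 per unit gives -2, -2, -12, -30, -6, -6, -42, 0; average -12.5.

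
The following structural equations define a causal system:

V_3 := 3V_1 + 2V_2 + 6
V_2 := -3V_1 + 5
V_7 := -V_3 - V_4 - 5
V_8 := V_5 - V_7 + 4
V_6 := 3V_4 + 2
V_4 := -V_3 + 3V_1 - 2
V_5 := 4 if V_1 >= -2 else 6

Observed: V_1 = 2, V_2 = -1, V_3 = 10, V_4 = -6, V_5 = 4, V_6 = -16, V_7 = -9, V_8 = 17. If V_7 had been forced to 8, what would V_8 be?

do(V_7=8) replaces the equation V_7 := -V_3 - V_4 - 5 with the constant V_7 = 8.
V_5 = 4 if V_1 >= -2 else 6  [with V_1=2]  = 4
V_8 = V_5 - V_7 + 4  [with V_5=4, V_7=8]  = 0

0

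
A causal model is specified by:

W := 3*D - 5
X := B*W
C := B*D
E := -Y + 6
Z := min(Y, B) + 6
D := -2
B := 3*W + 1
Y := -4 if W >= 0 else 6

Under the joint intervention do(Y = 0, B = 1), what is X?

-11

The joint intervention fixes Y = 0, B = 1, removing each variable's own equation.
W = 3*D - 5  [with D=-2]  = -11
X = B*W  [with B=1, W=-11]  = -11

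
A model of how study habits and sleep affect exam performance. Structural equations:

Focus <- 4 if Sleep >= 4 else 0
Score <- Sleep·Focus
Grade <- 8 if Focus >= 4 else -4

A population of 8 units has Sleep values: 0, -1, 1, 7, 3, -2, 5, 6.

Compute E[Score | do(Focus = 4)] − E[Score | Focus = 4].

Under do(Focus=4), Focus's equation is replaced by Focus=4 for every unit. Per-unit Score: 0, -4, 4, 28, 12, -8, 20, 24. Mean = 9.5.
Conditioning on Focus=4 selects the 3 unit(s) with Sleep ∈ {7, 5, 6}. Their Score values: 28, 20, 24. Mean = 24.
Difference = 9.5 − 24 = -14.5.

-14.5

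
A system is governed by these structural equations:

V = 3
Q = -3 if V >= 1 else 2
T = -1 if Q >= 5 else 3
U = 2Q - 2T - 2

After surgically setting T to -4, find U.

0

The intervention breaks the incoming arrows to T: T = -1 if Q >= 5 else 3 no longer applies, and T = -4.
Q = -3 if V >= 1 else 2  [with V=3]  = -3
U = 2Q - 2T - 2  [with Q=-3, T=-4]  = 0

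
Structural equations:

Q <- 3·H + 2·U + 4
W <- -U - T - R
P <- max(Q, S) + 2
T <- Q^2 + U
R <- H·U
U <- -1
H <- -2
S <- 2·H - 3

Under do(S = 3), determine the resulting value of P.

5

Under do(S=3), the mechanism S <- 2·H - 3 is discarded; S is fixed at 3.
Q = 3·H + 2·U + 4  [with H=-2, U=-1]  = -4
P = max(Q, S) + 2  [with Q=-4, S=3]  = 5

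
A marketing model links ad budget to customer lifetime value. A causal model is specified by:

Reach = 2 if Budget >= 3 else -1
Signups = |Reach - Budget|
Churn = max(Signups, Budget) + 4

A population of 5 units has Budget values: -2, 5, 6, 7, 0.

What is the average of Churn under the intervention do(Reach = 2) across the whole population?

8.8

do(Reach=2) breaks Reach's dependence on Budget. With Reach=2 fixed, Churn across the units is 8, 9, 10, 11, 6, mean 8.8.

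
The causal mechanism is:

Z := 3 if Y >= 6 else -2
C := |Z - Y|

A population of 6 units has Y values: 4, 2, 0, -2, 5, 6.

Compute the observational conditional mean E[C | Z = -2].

3.8

Observing Z=-2 restricts to units where Z's equation naturally yields -2: Y ∈ {4, 2, 0, -2, 5}. In that subpopulation C = 6, 4, 2, 0, 7, mean 3.8.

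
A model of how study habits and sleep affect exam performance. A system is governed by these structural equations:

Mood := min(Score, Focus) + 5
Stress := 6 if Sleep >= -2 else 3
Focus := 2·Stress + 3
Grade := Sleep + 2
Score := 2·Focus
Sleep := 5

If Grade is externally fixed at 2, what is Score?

30

do(Grade=2) replaces the equation Grade := Sleep + 2 with the constant Grade = 2.
No directed path runs from Grade to Score, so Score keeps its natural value.
Stress = 6 if Sleep >= -2 else 3  [with Sleep=5]  = 6
Focus = 2·Stress + 3  [with Stress=6]  = 15
Score = 2·Focus  [with Focus=15]  = 30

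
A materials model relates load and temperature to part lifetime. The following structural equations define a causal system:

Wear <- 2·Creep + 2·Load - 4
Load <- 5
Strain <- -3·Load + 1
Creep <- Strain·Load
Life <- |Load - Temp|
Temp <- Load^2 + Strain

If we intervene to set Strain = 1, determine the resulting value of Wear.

16

do(Strain=1) replaces the equation Strain <- -3·Load + 1 with the constant Strain = 1.
Creep = Strain·Load  [with Strain=1, Load=5]  = 5
Wear = 2·Creep + 2·Load - 4  [with Creep=5, Load=5]  = 16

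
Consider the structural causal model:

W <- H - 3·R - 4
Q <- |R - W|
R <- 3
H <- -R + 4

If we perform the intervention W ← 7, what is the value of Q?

The intervention breaks the incoming arrows to W: W <- H - 3·R - 4 no longer applies, and W = 7.
Q = |R - W|  [with R=3, W=7]  = 4

4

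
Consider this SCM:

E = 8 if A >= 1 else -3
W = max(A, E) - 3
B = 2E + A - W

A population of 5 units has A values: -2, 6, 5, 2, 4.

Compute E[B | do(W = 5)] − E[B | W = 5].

The intervention sets W=5 in all 5 units regardless of A. Recomputing B per unit gives -13, 17, 16, 13, 15; average 9.6.
Observing W=5 restricts to units where W's equation naturally yields 5: A ∈ {6, 5, 2, 4}. In that subpopulation B = 17, 16, 13, 15, mean 15.25.
Difference = 9.6 − 15.25 = -5.65.

-5.65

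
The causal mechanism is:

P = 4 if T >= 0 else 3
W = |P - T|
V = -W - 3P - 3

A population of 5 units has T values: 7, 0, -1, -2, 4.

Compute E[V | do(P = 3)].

do(P=3) breaks P's dependence on T. With P=3 fixed, V across the units is -16, -15, -16, -17, -13, mean -15.4.

-15.4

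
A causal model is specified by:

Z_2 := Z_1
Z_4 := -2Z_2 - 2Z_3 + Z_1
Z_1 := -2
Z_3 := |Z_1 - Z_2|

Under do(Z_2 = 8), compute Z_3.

10

The intervention breaks the incoming arrows to Z_2: Z_2 := Z_1 no longer applies, and Z_2 = 8.
Z_3 = |Z_1 - Z_2|  [with Z_1=-2, Z_2=8]  = 10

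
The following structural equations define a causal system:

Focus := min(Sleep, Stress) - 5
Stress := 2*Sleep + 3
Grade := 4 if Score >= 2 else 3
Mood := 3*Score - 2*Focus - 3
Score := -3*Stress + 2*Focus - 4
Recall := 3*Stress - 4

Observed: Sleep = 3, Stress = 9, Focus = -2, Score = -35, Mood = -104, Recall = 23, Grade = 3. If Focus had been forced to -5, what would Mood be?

-116

do(Focus=-5) replaces the equation Focus := min(Sleep, Stress) - 5 with the constant Focus = -5.
Stress = 2*Sleep + 3  [with Sleep=3]  = 9
Score = -3*Stress + 2*Focus - 4  [with Stress=9, Focus=-5]  = -41
Mood = 3*Score - 2*Focus - 3  [with Score=-41, Focus=-5]  = -116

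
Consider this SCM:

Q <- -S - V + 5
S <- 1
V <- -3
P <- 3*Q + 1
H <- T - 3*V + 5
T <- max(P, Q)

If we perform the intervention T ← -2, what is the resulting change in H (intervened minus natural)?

-24

The intervention breaks the incoming arrows to T: T <- max(P, Q) no longer applies, and T = -2.
H = T - 3*V + 5  [with T=-2, V=-3]  = 12
Without intervention: Q = -S - V + 5  [with S=1, V=-3]  = 7; P = 3*Q + 1  [with Q=7]  = 22; T = max(P, Q)  [with P=22, Q=7]  = 22; H = T - 3*V + 5  [with T=22, V=-3]  = 36.
Change = 12 − 36 = -24.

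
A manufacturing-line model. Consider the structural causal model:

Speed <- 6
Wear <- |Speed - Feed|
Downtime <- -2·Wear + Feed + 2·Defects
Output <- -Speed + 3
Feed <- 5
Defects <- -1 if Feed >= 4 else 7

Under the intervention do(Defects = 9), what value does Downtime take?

21

Under do(Defects=9), the mechanism Defects <- -1 if Feed >= 4 else 7 is discarded; Defects is fixed at 9.
Wear = |Speed - Feed|  [with Speed=6, Feed=5]  = 1
Downtime = -2·Wear + Feed + 2·Defects  [with Wear=1, Feed=5, Defects=9]  = 21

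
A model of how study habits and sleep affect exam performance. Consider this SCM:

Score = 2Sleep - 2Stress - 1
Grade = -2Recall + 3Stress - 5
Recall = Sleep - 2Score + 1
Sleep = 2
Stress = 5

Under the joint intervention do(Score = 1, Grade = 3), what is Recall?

The joint intervention fixes Score = 1, Grade = 3, removing each variable's own equation.
Recall = Sleep - 2Score + 1  [with Sleep=2, Score=1]  = 1

1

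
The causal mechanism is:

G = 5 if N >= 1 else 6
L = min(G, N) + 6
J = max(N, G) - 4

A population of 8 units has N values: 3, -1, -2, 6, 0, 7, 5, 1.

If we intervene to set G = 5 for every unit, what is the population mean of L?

8

Under do(G=5), G's equation is replaced by G=5 for every unit. Per-unit L: 9, 5, 4, 11, 6, 11, 11, 7. Mean = 8.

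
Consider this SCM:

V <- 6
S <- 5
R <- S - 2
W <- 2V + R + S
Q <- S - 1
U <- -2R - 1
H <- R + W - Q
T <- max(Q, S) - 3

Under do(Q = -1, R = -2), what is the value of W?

15

Under do(Q = -1, R = -2), each intervened variable's structural equation is replaced by its fixed value.
W = 2V + R + S  [with V=6, R=-2, S=5]  = 15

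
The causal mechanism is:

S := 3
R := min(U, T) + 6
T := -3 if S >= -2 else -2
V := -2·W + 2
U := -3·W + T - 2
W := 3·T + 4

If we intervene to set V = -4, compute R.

do(V=-4) replaces the equation V := -2·W + 2 with the constant V = -4.
Since R is not a descendant of the intervened variable, it is unaffected.
T = -3 if S >= -2 else -2  [with S=3]  = -3
W = 3·T + 4  [with T=-3]  = -5
U = -3·W + T - 2  [with W=-5, T=-3]  = 10
R = min(U, T) + 6  [with U=10, T=-3]  = 3

3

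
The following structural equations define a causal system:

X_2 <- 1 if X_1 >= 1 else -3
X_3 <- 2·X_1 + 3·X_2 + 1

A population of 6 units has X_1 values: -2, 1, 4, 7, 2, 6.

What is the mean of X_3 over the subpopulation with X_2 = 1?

12

E[X_3|X_2=1] averages over only the 5 units with X_2=1 (X_1 = 1, 4, 7, 2, 6): X_3 = 6, 12, 18, 8, 16, mean 12.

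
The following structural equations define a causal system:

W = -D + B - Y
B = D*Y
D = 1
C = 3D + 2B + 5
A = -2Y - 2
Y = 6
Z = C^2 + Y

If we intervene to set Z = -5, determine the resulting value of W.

Under do(Z=-5), the mechanism Z = C^2 + Y is discarded; Z is fixed at -5.
Since W is not a descendant of the intervened variable, it is unaffected.
B = D*Y  [with D=1, Y=6]  = 6
W = -D + B - Y  [with D=1, B=6, Y=6]  = -1

-1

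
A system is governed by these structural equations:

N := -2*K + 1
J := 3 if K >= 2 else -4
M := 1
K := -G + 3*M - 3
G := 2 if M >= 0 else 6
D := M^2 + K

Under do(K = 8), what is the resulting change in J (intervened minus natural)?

7

The intervention breaks the incoming arrows to K: K := -G + 3*M - 3 no longer applies, and K = 8.
J = 3 if K >= 2 else -4  [with K=8]  = 3
Without intervention: G = 2 if M >= 0 else 6  [with M=1]  = 2; K = -G + 3*M - 3  [with G=2, M=1]  = -2; J = 3 if K >= 2 else -4  [with K=-2]  = -4.
Change = 3 − (-4) = 7.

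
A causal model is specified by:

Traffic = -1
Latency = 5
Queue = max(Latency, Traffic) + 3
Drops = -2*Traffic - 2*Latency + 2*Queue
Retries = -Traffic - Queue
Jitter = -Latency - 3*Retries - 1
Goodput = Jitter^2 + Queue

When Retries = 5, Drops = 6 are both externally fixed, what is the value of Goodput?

449

Setting Retries = 5, Drops = 6 by intervention discards those variables' equations.
Queue = max(Latency, Traffic) + 3  [with Latency=5, Traffic=-1]  = 8
Jitter = -Latency - 3*Retries - 1  [with Latency=5, Retries=5]  = -21
Goodput = Jitter^2 + Queue  [with Jitter=-21, Queue=8]  = 449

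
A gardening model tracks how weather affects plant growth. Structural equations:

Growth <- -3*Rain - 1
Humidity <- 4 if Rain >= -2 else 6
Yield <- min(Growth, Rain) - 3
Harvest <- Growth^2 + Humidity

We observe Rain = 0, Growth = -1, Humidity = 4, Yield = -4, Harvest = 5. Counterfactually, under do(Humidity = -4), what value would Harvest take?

do(Humidity=-4) replaces the equation Humidity <- 4 if Rain >= -2 else 6 with the constant Humidity = -4.
Growth = -3*Rain - 1  [with Rain=0]  = -1
Harvest = Growth^2 + Humidity  [with Growth=-1, Humidity=-4]  = -3

-3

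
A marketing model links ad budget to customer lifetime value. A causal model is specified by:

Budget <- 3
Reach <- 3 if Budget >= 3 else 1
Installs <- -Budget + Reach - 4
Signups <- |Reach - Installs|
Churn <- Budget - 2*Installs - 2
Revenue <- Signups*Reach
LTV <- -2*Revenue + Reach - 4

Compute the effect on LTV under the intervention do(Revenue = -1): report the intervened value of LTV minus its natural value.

Intervening sets Revenue = -1 and removes its equation (Revenue <- Signups*Reach).
Reach = 3 if Budget >= 3 else 1  [with Budget=3]  = 3
LTV = -2*Revenue + Reach - 4  [with Revenue=-1, Reach=3]  = 1
Without intervention: Reach = 3 if Budget >= 3 else 1  [with Budget=3]  = 3; Installs = -Budget + Reach - 4  [with Budget=3, Reach=3]  = -4; Signups = |Reach - Installs|  [with Reach=3, Installs=-4]  = 7; Revenue = Signups*Reach  [with Signups=7, Reach=3]  = 21; LTV = -2*Revenue + Reach - 4  [with Revenue=21, Reach=3]  = -43.
Change = 1 − (-43) = 44.

44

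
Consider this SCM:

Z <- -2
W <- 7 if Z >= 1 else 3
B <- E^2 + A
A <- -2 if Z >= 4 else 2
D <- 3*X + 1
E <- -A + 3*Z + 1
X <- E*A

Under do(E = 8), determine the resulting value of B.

66

do(E=8) replaces the equation E <- -A + 3*Z + 1 with the constant E = 8.
A = -2 if Z >= 4 else 2  [with Z=-2]  = 2
B = E^2 + A  [with E=8, A=2]  = 66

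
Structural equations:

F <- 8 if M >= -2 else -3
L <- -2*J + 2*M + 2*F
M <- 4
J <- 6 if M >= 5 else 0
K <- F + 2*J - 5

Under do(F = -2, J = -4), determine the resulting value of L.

12

Setting F = -2, J = -4 by intervention discards those variables' equations.
L = -2*J + 2*M + 2*F  [with J=-4, M=4, F=-2]  = 12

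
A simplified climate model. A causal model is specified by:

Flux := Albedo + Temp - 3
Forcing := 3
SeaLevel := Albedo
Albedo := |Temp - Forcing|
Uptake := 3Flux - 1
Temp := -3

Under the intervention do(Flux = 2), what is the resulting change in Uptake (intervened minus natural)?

The intervention breaks the incoming arrows to Flux: Flux := Albedo + Temp - 3 no longer applies, and Flux = 2.
Uptake = 3Flux - 1  [with Flux=2]  = 5
Without intervention: Albedo = |Temp - Forcing|  [with Temp=-3, Forcing=3]  = 6; Flux = Albedo + Temp - 3  [with Albedo=6, Temp=-3]  = 0; Uptake = 3Flux - 1  [with Flux=0]  = -1.
Change = 5 − (-1) = 6.

6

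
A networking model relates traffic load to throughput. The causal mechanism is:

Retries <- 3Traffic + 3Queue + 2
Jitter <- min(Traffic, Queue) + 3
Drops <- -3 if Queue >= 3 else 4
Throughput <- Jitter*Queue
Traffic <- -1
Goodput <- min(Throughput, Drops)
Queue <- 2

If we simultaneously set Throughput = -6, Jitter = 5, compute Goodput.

Setting Throughput = -6, Jitter = 5 by intervention discards those variables' equations.
Drops = -3 if Queue >= 3 else 4  [with Queue=2]  = 4
Goodput = min(Throughput, Drops)  [with Throughput=-6, Drops=4]  = -6

-6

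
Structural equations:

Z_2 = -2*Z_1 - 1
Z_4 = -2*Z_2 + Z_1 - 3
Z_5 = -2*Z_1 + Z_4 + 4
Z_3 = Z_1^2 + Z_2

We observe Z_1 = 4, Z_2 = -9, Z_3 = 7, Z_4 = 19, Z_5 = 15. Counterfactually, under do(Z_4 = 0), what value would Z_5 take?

-4

Intervening sets Z_4 = 0 and removes its equation (Z_4 = -2*Z_2 + Z_1 - 3).
Z_5 = -2*Z_1 + Z_4 + 4  [with Z_1=4, Z_4=0]  = -4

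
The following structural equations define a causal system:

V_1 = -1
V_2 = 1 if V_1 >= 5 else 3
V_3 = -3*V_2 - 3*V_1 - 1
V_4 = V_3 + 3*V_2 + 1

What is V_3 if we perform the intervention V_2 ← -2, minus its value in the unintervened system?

The intervention breaks the incoming arrows to V_2: V_2 = 1 if V_1 >= 5 else 3 no longer applies, and V_2 = -2.
V_3 = -3*V_2 - 3*V_1 - 1  [with V_2=-2, V_1=-1]  = 8
Without intervention: V_2 = 1 if V_1 >= 5 else 3  [with V_1=-1]  = 3; V_3 = -3*V_2 - 3*V_1 - 1  [with V_2=3, V_1=-1]  = -7.
Change = 8 − (-7) = 15.

15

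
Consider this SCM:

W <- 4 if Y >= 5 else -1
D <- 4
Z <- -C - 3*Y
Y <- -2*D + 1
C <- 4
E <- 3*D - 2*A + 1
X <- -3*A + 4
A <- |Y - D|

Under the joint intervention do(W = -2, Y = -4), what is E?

Setting W = -2, Y = -4 by intervention discards those variables' equations.
A = |Y - D|  [with Y=-4, D=4]  = 8
E = 3*D - 2*A + 1  [with D=4, A=8]  = -3

-3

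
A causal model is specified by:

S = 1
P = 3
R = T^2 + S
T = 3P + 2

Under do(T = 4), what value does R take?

17

The intervention breaks the incoming arrows to T: T = 3P + 2 no longer applies, and T = 4.
R = T^2 + S  [with T=4, S=1]  = 17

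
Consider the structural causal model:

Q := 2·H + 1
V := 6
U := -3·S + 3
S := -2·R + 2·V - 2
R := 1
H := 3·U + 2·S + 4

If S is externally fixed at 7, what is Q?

The intervention breaks the incoming arrows to S: S := -2·R + 2·V - 2 no longer applies, and S = 7.
U = -3·S + 3  [with S=7]  = -18
H = 3·U + 2·S + 4  [with U=-18, S=7]  = -36
Q = 2·H + 1  [with H=-36]  = -71

-71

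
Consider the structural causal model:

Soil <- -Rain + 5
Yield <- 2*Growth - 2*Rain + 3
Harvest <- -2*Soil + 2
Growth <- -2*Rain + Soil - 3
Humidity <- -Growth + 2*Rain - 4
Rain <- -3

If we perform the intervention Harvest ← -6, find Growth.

11

do(Harvest=-6) replaces the equation Harvest <- -2*Soil + 2 with the constant Harvest = -6.
Growth is not downstream of the intervention, so its value is determined by the original equations.
Soil = -Rain + 5  [with Rain=-3]  = 8
Growth = -2*Rain + Soil - 3  [with Rain=-3, Soil=8]  = 11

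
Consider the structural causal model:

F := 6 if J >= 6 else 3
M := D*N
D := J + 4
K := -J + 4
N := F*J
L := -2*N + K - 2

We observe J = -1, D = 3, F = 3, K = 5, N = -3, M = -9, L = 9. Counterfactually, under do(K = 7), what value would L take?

11

The intervention breaks the incoming arrows to K: K := -J + 4 no longer applies, and K = 7.
F = 6 if J >= 6 else 3  [with J=-1]  = 3
N = F*J  [with F=3, J=-1]  = -3
L = -2*N + K - 2  [with N=-3, K=7]  = 11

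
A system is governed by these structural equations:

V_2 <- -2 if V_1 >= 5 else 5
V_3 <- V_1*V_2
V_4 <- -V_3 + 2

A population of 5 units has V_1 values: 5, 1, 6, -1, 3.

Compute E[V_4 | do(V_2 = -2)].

Every unit gets V_2=-2 under the intervention. V_4 values become 12, 4, 14, 0, 8; E[V_4|do(V_2=-2)] = 7.6.

7.6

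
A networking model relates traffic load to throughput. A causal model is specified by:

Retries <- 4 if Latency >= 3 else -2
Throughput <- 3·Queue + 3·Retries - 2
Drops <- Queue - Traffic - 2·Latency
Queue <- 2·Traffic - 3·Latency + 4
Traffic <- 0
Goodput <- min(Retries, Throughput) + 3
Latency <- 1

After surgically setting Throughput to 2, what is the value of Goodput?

Intervening sets Throughput = 2 and removes its equation (Throughput <- 3·Queue + 3·Retries - 2).
Retries = 4 if Latency >= 3 else -2  [with Latency=1]  = -2
Goodput = min(Retries, Throughput) + 3  [with Retries=-2, Throughput=2]  = 1

1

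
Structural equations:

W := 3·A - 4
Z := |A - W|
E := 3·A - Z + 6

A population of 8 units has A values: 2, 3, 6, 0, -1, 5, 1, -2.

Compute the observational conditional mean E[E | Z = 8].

Conditioning on Z=8 selects the 2 unit(s) with A ∈ {6, -2}. Their E values: 16, -8. Mean = 4.

4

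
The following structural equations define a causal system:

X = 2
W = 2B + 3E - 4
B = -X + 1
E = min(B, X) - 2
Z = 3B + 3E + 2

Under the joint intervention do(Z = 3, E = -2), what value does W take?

The joint intervention fixes Z = 3, E = -2, removing each variable's own equation.
B = -X + 1  [with X=2]  = -1
W = 2B + 3E - 4  [with B=-1, E=-2]  = -12

-12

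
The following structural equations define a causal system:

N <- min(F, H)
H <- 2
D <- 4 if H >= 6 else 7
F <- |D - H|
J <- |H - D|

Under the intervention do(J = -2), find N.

Intervening sets J = -2 and removes its equation (J <- |H - D|).
No directed path runs from J to N, so N keeps its natural value.
D = 4 if H >= 6 else 7  [with H=2]  = 7
F = |D - H|  [with D=7, H=2]  = 5
N = min(F, H)  [with F=5, H=2]  = 2

2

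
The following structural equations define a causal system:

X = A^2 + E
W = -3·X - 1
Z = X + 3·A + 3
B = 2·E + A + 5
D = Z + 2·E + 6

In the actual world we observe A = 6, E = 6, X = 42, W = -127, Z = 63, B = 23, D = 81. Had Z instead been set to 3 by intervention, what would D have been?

21

Under do(Z=3), the mechanism Z = X + 3·A + 3 is discarded; Z is fixed at 3.
D = Z + 2·E + 6  [with Z=3, E=6]  = 21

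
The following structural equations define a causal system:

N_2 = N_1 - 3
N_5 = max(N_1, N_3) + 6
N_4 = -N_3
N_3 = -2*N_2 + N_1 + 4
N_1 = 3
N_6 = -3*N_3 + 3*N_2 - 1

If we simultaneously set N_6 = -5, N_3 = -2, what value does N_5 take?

Under do(N_6 = -5, N_3 = -2), each intervened variable's structural equation is replaced by its fixed value.
N_5 = max(N_1, N_3) + 6  [with N_1=3, N_3=-2]  = 9

9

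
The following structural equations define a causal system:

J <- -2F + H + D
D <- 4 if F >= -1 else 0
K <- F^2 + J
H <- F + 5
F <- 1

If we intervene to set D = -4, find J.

0

The intervention breaks the incoming arrows to D: D <- 4 if F >= -1 else 0 no longer applies, and D = -4.
H = F + 5  [with F=1]  = 6
J = -2F + H + D  [with F=1, H=6, D=-4]  = 0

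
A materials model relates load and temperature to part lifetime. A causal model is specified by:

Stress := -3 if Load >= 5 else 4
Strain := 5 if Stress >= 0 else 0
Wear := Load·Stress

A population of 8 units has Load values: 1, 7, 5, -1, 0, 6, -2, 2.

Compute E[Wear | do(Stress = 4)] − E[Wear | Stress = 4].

Under do(Stress=4), Stress's equation is replaced by Stress=4 for every unit. Per-unit Wear: 4, 28, 20, -4, 0, 24, -8, 8. Mean = 9.
Observing Stress=4 restricts to units where Stress's equation naturally yields 4: Load ∈ {1, -1, 0, -2, 2}. In that subpopulation Wear = 4, -4, 0, -8, 8, mean 0.
Difference = 9 − 0 = 9.

9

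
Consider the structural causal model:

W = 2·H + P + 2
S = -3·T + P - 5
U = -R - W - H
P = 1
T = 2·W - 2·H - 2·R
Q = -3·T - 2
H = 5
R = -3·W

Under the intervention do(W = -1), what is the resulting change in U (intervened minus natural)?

The intervention breaks the incoming arrows to W: W = 2·H + P + 2 no longer applies, and W = -1.
R = -3·W  [with W=-1]  = 3
U = -R - W - H  [with R=3, W=-1, H=5]  = -7
Without intervention: W = 2·H + P + 2  [with H=5, P=1]  = 13; R = -3·W  [with W=13]  = -39; U = -R - W - H  [with R=-39, W=13, H=5]  = 21.
Change = -7 − 21 = -28.

-28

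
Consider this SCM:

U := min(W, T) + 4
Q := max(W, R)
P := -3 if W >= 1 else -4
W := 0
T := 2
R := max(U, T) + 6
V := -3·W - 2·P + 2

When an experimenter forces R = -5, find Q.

0

Intervening sets R = -5 and removes its equation (R := max(U, T) + 6).
Q = max(W, R)  [with W=0, R=-5]  = 0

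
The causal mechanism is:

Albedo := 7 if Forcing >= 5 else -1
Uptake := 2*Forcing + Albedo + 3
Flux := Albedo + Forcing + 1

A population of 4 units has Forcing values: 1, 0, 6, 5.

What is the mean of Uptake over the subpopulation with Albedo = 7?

21

E[Uptake|Albedo=7] averages over only the 2 units with Albedo=7 (Forcing = 6, 5): Uptake = 22, 20, mean 21.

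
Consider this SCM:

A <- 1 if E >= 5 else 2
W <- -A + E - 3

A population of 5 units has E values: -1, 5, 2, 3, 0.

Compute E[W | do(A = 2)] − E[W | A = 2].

0.8

do(A=2) breaks A's dependence on E. With A=2 fixed, W across the units is -6, 0, -3, -2, -5, mean -3.2.
Conditioning on A=2 selects the 4 unit(s) with E ∈ {-1, 2, 3, 0}. Their W values: -6, -3, -2, -5. Mean = -4.
Difference = -3.2 − (-4) = 0.8.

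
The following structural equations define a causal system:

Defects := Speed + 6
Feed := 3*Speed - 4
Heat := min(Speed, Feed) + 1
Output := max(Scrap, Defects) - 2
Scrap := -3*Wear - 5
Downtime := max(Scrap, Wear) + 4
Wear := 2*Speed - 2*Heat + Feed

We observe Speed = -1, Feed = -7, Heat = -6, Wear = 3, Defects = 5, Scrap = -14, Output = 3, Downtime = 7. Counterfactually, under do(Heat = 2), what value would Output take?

The intervention breaks the incoming arrows to Heat: Heat := min(Speed, Feed) + 1 no longer applies, and Heat = 2.
Feed = 3*Speed - 4  [with Speed=-1]  = -7
Wear = 2*Speed - 2*Heat + Feed  [with Speed=-1, Heat=2, Feed=-7]  = -13
Defects = Speed + 6  [with Speed=-1]  = 5
Scrap = -3*Wear - 5  [with Wear=-13]  = 34
Output = max(Scrap, Defects) - 2  [with Scrap=34, Defects=5]  = 32

32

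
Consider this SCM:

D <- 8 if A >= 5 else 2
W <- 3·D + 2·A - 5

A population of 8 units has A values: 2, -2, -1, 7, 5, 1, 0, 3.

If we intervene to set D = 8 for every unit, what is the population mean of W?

22.75

do(D=8) breaks D's dependence on A. With D=8 fixed, W across the units is 23, 15, 17, 33, 29, 21, 19, 25, mean 22.75.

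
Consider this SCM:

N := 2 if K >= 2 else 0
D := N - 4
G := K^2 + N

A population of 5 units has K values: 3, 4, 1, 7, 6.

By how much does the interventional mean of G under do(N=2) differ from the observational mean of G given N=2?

-5.3

do(N=2) breaks N's dependence on K. With N=2 fixed, G across the units is 11, 18, 3, 51, 38, mean 24.2.
Observing N=2 restricts to units where N's equation naturally yields 2: K ∈ {3, 4, 7, 6}. In that subpopulation G = 11, 18, 51, 38, mean 29.5.
Difference = 24.2 − 29.5 = -5.3.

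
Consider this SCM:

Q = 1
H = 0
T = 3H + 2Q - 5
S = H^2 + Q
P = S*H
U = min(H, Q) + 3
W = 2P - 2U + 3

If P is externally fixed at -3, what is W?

Under do(P=-3), the mechanism P = S*H is discarded; P is fixed at -3.
U = min(H, Q) + 3  [with H=0, Q=1]  = 3
W = 2P - 2U + 3  [with P=-3, U=3]  = -9

-9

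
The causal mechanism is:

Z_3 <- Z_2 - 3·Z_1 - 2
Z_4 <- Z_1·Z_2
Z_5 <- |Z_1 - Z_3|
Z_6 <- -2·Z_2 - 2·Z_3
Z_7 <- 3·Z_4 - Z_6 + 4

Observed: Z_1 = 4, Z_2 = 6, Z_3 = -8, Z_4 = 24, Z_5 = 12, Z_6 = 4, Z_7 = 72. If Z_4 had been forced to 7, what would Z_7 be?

The intervention breaks the incoming arrows to Z_4: Z_4 <- Z_1·Z_2 no longer applies, and Z_4 = 7.
Z_3 = Z_2 - 3·Z_1 - 2  [with Z_2=6, Z_1=4]  = -8
Z_6 = -2·Z_2 - 2·Z_3  [with Z_2=6, Z_3=-8]  = 4
Z_7 = 3·Z_4 - Z_6 + 4  [with Z_4=7, Z_6=4]  = 21

21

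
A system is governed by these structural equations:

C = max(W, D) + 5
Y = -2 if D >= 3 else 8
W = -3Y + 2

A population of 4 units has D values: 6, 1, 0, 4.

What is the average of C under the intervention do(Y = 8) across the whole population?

7.75

The intervention sets Y=8 in all 4 units regardless of D. Recomputing C per unit gives 11, 6, 5, 9; average 7.75.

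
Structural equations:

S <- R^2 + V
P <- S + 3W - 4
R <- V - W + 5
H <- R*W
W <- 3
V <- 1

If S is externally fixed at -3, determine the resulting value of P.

Intervening sets S = -3 and removes its equation (S <- R^2 + V).
P = S + 3W - 4  [with S=-3, W=3]  = 2

2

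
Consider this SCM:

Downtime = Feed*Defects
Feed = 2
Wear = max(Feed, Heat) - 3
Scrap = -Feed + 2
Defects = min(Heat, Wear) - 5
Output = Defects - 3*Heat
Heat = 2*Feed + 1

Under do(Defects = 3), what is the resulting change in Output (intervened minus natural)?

Under do(Defects=3), the mechanism Defects = min(Heat, Wear) - 5 is discarded; Defects is fixed at 3.
Heat = 2*Feed + 1  [with Feed=2]  = 5
Output = Defects - 3*Heat  [with Defects=3, Heat=5]  = -12
Without intervention: Heat = 2*Feed + 1  [with Feed=2]  = 5; Wear = max(Feed, Heat) - 3  [with Feed=2, Heat=5]  = 2; Defects = min(Heat, Wear) - 5  [with Heat=5, Wear=2]  = -3; Output = Defects - 3*Heat  [with Defects=-3, Heat=5]  = -18.
Change = -12 − (-18) = 6.

6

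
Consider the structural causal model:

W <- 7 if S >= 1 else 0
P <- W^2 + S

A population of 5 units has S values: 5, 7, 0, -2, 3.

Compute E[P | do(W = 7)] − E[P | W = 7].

-2.4

Under do(W=7), W's equation is replaced by W=7 for every unit. Per-unit P: 54, 56, 49, 47, 52. Mean = 51.6.
Conditioning on W=7 selects the 3 unit(s) with S ∈ {5, 7, 3}. Their P values: 54, 56, 52. Mean = 54.
Difference = 51.6 − 54 = -2.4.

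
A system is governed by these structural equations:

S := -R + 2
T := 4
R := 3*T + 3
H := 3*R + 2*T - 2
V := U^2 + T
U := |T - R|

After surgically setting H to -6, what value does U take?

Under do(H=-6), the mechanism H := 3*R + 2*T - 2 is discarded; H is fixed at -6.
Since U is not a descendant of the intervened variable, it is unaffected.
R = 3*T + 3  [with T=4]  = 15
U = |T - R|  [with T=4, R=15]  = 11

11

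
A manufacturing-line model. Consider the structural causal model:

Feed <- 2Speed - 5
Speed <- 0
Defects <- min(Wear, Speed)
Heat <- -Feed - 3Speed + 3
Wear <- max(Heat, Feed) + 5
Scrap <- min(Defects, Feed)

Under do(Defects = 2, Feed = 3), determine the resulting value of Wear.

Setting Defects = 2, Feed = 3 by intervention discards those variables' equations.
Heat = -Feed - 3Speed + 3  [with Feed=3, Speed=0]  = 0
Wear = max(Heat, Feed) + 5  [with Heat=0, Feed=3]  = 8

8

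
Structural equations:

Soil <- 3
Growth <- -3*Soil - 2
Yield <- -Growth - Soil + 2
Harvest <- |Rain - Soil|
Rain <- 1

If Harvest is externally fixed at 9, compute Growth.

-11

do(Harvest=9) replaces the equation Harvest <- |Rain - Soil| with the constant Harvest = 9.
Growth is not downstream of the intervention, so its value is determined by the original equations.
Growth = -3*Soil - 2  [with Soil=3]  = -11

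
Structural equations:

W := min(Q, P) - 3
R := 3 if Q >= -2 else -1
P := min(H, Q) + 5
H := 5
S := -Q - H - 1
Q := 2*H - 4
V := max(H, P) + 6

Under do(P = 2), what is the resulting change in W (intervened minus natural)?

-4

Intervening sets P = 2 and removes its equation (P := min(H, Q) + 5).
Q = 2*H - 4  [with H=5]  = 6
W = min(Q, P) - 3  [with Q=6, P=2]  = -1
Without intervention: Q = 2*H - 4  [with H=5]  = 6; P = min(H, Q) + 5  [with H=5, Q=6]  = 10; W = min(Q, P) - 3  [with Q=6, P=10]  = 3.
Change = -1 − 3 = -4.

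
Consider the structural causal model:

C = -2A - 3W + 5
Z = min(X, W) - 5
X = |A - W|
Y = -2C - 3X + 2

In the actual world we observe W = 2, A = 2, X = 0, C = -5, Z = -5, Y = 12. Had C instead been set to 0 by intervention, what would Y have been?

2

Under do(C=0), the mechanism C = -2A - 3W + 5 is discarded; C is fixed at 0.
X = |A - W|  [with A=2, W=2]  = 0
Y = -2C - 3X + 2  [with C=0, X=0]  = 2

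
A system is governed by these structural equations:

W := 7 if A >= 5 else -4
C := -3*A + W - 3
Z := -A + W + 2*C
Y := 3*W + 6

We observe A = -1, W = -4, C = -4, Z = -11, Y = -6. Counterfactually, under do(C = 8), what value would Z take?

The intervention breaks the incoming arrows to C: C := -3*A + W - 3 no longer applies, and C = 8.
W = 7 if A >= 5 else -4  [with A=-1]  = -4
Z = -A + W + 2*C  [with A=-1, W=-4, C=8]  = 13

13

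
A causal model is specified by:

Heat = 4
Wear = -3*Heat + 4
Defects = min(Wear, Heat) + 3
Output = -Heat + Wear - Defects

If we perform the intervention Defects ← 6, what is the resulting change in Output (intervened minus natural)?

-11

The intervention breaks the incoming arrows to Defects: Defects = min(Wear, Heat) + 3 no longer applies, and Defects = 6.
Wear = -3*Heat + 4  [with Heat=4]  = -8
Output = -Heat + Wear - Defects  [with Heat=4, Wear=-8, Defects=6]  = -18
Without intervention: Wear = -3*Heat + 4  [with Heat=4]  = -8; Defects = min(Wear, Heat) + 3  [with Wear=-8, Heat=4]  = -5; Output = -Heat + Wear - Defects  [with Heat=4, Wear=-8, Defects=-5]  = -7.
Change = -18 − (-7) = -11.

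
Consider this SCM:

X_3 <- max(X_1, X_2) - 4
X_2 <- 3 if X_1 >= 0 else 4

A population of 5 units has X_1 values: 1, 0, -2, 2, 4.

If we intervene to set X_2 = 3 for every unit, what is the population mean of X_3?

-0.8

The intervention sets X_2=3 in all 5 units regardless of X_1. Recomputing X_3 per unit gives -1, -1, -1, -1, 0; average -0.8.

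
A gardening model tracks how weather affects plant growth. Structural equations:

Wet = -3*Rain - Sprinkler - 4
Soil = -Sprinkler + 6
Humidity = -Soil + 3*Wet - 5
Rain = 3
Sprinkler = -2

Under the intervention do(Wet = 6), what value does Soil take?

8

Under do(Wet=6), the mechanism Wet = -3*Rain - Sprinkler - 4 is discarded; Wet is fixed at 6.
Since Soil is not a descendant of the intervened variable, it is unaffected.
Soil = -Sprinkler + 6  [with Sprinkler=-2]  = 8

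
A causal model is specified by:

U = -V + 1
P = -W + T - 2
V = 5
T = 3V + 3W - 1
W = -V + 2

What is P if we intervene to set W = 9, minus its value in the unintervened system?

Under do(W=9), the mechanism W = -V + 2 is discarded; W is fixed at 9.
T = 3V + 3W - 1  [with V=5, W=9]  = 41
P = -W + T - 2  [with W=9, T=41]  = 30
Without intervention: W = -V + 2  [with V=5]  = -3; T = 3V + 3W - 1  [with V=5, W=-3]  = 5; P = -W + T - 2  [with W=-3, T=5]  = 6.
Change = 30 − 6 = 24.

24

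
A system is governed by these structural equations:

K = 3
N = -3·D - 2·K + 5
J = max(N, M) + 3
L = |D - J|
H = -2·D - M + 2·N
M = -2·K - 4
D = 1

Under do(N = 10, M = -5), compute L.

12

The joint intervention fixes N = 10, M = -5, removing each variable's own equation.
J = max(N, M) + 3  [with N=10, M=-5]  = 13
L = |D - J|  [with D=1, J=13]  = 12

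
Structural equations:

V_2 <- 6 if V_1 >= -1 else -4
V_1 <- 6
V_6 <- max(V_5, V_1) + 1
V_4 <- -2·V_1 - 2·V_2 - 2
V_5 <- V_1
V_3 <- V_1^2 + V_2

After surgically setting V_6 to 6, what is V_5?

6

do(V_6=6) replaces the equation V_6 <- max(V_5, V_1) + 1 with the constant V_6 = 6.
Since V_5 is not a descendant of the intervened variable, it is unaffected.
V_5 = V_1  [with V_1=6]  = 6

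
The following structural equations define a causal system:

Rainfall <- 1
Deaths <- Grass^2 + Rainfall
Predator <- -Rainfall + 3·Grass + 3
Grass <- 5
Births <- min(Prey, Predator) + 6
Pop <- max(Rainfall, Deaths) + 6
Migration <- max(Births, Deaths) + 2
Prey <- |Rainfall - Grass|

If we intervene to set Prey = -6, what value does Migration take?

28

The intervention breaks the incoming arrows to Prey: Prey <- |Rainfall - Grass| no longer applies, and Prey = -6.
Predator = -Rainfall + 3·Grass + 3  [with Rainfall=1, Grass=5]  = 17
Births = min(Prey, Predator) + 6  [with Prey=-6, Predator=17]  = 0
Deaths = Grass^2 + Rainfall  [with Grass=5, Rainfall=1]  = 26
Migration = max(Births, Deaths) + 2  [with Births=0, Deaths=26]  = 28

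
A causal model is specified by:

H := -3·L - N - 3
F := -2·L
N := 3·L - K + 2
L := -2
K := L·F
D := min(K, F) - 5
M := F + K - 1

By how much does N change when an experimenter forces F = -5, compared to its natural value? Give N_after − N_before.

-18

do(F=-5) replaces the equation F := -2·L with the constant F = -5.
K = L·F  [with L=-2, F=-5]  = 10
N = 3·L - K + 2  [with L=-2, K=10]  = -14
Without intervention: F = -2·L  [with L=-2]  = 4; K = L·F  [with L=-2, F=4]  = -8; N = 3·L - K + 2  [with L=-2, K=-8]  = 4.
Change = -14 − 4 = -18.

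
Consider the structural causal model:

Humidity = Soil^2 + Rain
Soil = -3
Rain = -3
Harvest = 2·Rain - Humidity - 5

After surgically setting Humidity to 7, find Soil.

-3

Under do(Humidity=7), the mechanism Humidity = Soil^2 + Rain is discarded; Humidity is fixed at 7.
Since Soil is not a descendant of the intervened variable, it is unaffected.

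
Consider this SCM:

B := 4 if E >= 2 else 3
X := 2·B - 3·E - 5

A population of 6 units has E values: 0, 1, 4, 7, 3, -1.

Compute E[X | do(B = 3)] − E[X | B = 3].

-7

do(B=3) breaks B's dependence on E. With B=3 fixed, X across the units is 1, -2, -11, -20, -8, 4, mean -6.
E[X|B=3] averages over only the 3 units with B=3 (E = 0, 1, -1): X = 1, -2, 4, mean 1.
Difference = -6 − 1 = -7.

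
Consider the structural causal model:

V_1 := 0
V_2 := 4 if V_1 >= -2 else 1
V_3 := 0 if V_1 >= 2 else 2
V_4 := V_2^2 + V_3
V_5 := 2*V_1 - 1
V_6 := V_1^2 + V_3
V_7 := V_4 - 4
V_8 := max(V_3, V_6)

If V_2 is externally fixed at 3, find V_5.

-1

do(V_2=3) replaces the equation V_2 := 4 if V_1 >= -2 else 1 with the constant V_2 = 3.
Since V_5 is not a descendant of the intervened variable, it is unaffected.
V_5 = 2*V_1 - 1  [with V_1=0]  = -1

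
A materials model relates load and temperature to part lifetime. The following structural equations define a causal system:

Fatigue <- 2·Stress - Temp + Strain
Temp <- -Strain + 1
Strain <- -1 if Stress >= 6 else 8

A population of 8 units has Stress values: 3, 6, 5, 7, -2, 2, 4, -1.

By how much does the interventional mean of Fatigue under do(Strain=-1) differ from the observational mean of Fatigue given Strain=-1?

The intervention sets Strain=-1 in all 8 units regardless of Stress. Recomputing Fatigue per unit gives 3, 9, 7, 11, -7, 1, 5, -5; average 3.
E[Fatigue|Strain=-1] averages over only the 2 units with Strain=-1 (Stress = 6, 7): Fatigue = 9, 11, mean 10.
Difference = 3 − 10 = -7.

-7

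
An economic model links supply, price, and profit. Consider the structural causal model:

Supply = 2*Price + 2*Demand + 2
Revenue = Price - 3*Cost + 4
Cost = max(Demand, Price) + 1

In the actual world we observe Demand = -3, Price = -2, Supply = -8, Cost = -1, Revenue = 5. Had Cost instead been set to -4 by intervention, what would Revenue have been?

14

Intervening sets Cost = -4 and removes its equation (Cost = max(Demand, Price) + 1).
Revenue = Price - 3*Cost + 4  [with Price=-2, Cost=-4]  = 14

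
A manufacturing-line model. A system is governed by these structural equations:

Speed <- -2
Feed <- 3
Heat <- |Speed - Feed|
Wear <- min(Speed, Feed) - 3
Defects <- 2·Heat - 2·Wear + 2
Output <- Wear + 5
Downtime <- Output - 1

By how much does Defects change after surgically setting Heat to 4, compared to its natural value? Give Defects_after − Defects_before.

-2

do(Heat=4) replaces the equation Heat <- |Speed - Feed| with the constant Heat = 4.
Wear = min(Speed, Feed) - 3  [with Speed=-2, Feed=3]  = -5
Defects = 2·Heat - 2·Wear + 2  [with Heat=4, Wear=-5]  = 20
Without intervention: Heat = |Speed - Feed|  [with Speed=-2, Feed=3]  = 5; Wear = min(Speed, Feed) - 3  [with Speed=-2, Feed=3]  = -5; Defects = 2·Heat - 2·Wear + 2  [with Heat=5, Wear=-5]  = 22.
Change = 20 − 22 = -2.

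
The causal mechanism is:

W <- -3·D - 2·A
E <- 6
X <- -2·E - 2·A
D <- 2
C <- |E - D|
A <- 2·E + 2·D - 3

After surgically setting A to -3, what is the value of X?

The intervention breaks the incoming arrows to A: A <- 2·E + 2·D - 3 no longer applies, and A = -3.
X = -2·E - 2·A  [with E=6, A=-3]  = -6

-6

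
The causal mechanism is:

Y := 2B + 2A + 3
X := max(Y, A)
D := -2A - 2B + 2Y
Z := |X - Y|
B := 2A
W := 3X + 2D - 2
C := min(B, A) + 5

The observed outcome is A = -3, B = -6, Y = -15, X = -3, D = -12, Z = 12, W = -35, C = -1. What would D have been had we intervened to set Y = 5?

28

do(Y=5) replaces the equation Y := 2B + 2A + 3 with the constant Y = 5.
B = 2A  [with A=-3]  = -6
D = -2A - 2B + 2Y  [with A=-3, B=-6, Y=5]  = 28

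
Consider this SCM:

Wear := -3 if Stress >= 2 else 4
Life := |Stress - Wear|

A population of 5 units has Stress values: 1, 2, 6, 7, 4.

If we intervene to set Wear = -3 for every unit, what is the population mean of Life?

Every unit gets Wear=-3 under the intervention. Life values become 4, 5, 9, 10, 7; E[Life|do(Wear=-3)] = 7.

7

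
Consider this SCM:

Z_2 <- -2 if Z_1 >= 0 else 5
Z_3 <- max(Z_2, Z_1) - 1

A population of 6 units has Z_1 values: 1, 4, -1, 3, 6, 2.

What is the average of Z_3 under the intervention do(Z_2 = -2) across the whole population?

The intervention sets Z_2=-2 in all 6 units regardless of Z_1. Recomputing Z_3 per unit gives 0, 3, -2, 2, 5, 1; average 1.5.

1.5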